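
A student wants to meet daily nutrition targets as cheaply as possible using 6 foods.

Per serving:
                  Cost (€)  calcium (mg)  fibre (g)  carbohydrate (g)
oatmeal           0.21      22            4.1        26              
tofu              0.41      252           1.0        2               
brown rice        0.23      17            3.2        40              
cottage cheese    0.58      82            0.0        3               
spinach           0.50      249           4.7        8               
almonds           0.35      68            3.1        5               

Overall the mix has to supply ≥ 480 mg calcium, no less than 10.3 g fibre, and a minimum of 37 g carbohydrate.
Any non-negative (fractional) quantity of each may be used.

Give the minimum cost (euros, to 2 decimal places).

Set it up as a linear program. Let x1 = servings of oatmeal, x2 = servings of tofu, x3 = servings of brown rice, x4 = servings of cottage cheese, x5 = servings of spinach, x6 = servings of almonds.
Minimize 0.21x1 + 0.41x2 + 0.23x3 + 0.58x4 + 0.5x5 + 0.35x6 with:
  22x1 + 252x2 + 17x3 + 82x4 + 249x5 + 68x6 ≥ 480   (calcium)
  4.1x1 + 1x2 + 3.2x3 + 4.7x5 + 3.1x6 ≥ 10.3   (fibre)
  26x1 + 2x2 + 40x3 + 3x4 + 8x5 + 5x6 ≥ 37   (carbohydrate)
  x1, x2, x3, x4, x5, x6 ≥ 0.
At the optimum only tofu, brown rice, spinach are positive (oatmeal, cottage cheese, almonds = 0). Binding constraints: calcium, fibre, carbohydrate.
Optimal quantities: tofu = 0.1011 servings, brown rice = 0.5626 servings, spinach = 1.787 servings.
Total cost: 0.41·0.1011 + 0.23·0.5626 + 0.5·1.787 = 1.0643.

€1.06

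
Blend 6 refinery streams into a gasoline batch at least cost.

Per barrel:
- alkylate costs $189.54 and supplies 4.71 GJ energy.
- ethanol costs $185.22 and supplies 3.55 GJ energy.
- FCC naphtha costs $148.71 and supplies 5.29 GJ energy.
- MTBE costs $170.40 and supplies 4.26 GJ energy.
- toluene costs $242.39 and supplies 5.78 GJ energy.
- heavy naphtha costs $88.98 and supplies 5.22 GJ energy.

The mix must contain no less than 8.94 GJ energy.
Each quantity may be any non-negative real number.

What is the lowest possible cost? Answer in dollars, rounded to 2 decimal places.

$152.39

Let x1 = barrels of alkylate, x2 = barrels of ethanol, x3 = barrels of FCC naphtha, x4 = barrels of MTBE, x5 = barrels of toluene, x6 = barrels of heavy naphtha.
Minimize 189.54x1 + 185.22x2 + 148.71x3 + 170.4x4 + 242.39x5 + 88.98x6 with:
  4.71x1 + 3.55x2 + 5.29x3 + 4.26x4 + 5.78x5 + 5.22x6 ≥ 8.94   (energy)
  x1, x2, x3, x4, x5, x6 ≥ 0.
The minimum-cost mix takes nothing from alkylate, ethanol, FCC naphtha, MTBE, toluene — only heavy naphtha. There the energy constraint is tight.
So heavy naphtha = 1.7126 barrels.
Total cost: 88.98·1.7126 = 152.3871.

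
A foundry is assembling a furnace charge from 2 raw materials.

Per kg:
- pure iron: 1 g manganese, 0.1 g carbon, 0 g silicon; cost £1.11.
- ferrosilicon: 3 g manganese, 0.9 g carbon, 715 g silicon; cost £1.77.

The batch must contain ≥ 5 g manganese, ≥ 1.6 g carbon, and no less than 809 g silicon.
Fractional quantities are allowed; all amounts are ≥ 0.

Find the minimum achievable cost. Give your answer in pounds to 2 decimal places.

£3.15

This is a linear program. Let x1 = kg of pure iron, x2 = kg of ferrosilicon.
Minimize 1.11x1 + 1.77x2 subject to:
  1x1 + 3x2 ≥ 5   (manganese)
  0.1x1 + 0.9x2 ≥ 1.6   (carbon)
  715x2 ≥ 809   (silicon)
  x1, x2 ≥ 0.
At the optimum only ferrosilicon is positive (pure iron = 0). The carbon requirement is met with equality.
That vertex is x2 = 1.778.
Total cost: 1.77·1.778 = 3.1471.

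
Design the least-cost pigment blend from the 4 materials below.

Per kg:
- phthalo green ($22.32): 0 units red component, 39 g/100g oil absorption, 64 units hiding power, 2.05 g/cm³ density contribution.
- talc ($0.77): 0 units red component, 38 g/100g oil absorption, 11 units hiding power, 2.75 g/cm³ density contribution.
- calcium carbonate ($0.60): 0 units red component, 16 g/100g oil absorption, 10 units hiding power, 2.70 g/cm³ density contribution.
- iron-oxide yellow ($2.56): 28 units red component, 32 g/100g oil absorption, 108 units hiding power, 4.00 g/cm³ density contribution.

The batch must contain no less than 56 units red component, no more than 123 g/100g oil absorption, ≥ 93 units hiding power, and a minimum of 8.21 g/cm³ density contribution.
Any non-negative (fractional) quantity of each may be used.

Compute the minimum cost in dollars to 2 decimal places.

$5.17

This is a linear program. Let x1 = kg of phthalo green, x2 = kg of talc, x3 = kg of calcium carbonate, x4 = kg of iron-oxide yellow.
min 22.32x1 + 0.77x2 + 0.6x3 + 2.56x4 with:
  28x4 ≥ 56   (red component)
  39x1 + 38x2 + 16x3 + 32x4 ≤ 123   (oil absorption)
  64x1 + 11x2 + 10x3 + 108x4 ≥ 93   (hiding power)
  2.05x1 + 2.75x2 + 2.7x3 + 4x4 ≥ 8.21   (density contribution)
  x1, x2, x3, x4 ≥ 0.
The cheapest feasible vertex uses only calcium carbonate, iron-oxide yellow; phthalo green, talc are not used. There the red component and density contribution constraints are tight.
Optimal quantities: calcium carbonate = 0.07778 kg, iron-oxide yellow = 2 kg.
Objective = 0.6·0.07778 + 2.56·2 = 5.1667.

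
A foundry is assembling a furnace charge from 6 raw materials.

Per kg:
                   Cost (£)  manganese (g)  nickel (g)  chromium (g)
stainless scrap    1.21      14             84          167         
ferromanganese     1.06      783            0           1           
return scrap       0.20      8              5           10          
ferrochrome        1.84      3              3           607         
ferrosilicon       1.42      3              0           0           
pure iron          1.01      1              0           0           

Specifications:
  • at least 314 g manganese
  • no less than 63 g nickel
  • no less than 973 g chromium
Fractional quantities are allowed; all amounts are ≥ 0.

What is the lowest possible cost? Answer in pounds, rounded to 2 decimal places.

£3.85

Set it up as a linear program. Let x1 = kg of stainless scrap, x2 = kg of ferromanganese, x3 = kg of return scrap, x4 = kg of ferrochrome, x5 = kg of ferrosilicon, x6 = kg of pure iron.
Minimise 1.21x1 + 1.06x2 + 0.2x3 + 1.84x4 + 1.42x5 + 1.01x6 subject to:
  14x1 + 783x2 + 8x3 + 3x4 + 3x5 + 1x6 ≥ 314   (manganese)
  84x1 + 5x3 + 3x4 ≥ 63   (nickel)
  167x1 + 1x2 + 10x3 + 607x4 ≥ 973   (chromium)
  x1, x2, x3, x4, x5, x6 ≥ 0.
The cheapest feasible vertex uses only stainless scrap, ferromanganese, ferrochrome; return scrap, ferrosilicon, pure iron are not used. Binding constraints: manganese, nickel, chromium.
Solving gives x1 = 0.6996, x2 = 0.3831, x4 = 1.41.
Cost = 1.21·0.6996 + 1.06·0.3831 + 1.84·1.41 = 3.8470.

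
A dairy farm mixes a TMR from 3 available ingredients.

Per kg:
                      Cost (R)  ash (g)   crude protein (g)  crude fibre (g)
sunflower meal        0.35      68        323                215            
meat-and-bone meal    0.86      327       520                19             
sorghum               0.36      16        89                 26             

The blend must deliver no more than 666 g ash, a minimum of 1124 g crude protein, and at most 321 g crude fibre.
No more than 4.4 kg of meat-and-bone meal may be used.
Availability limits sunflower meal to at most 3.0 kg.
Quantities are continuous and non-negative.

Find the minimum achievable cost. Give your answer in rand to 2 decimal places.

Set it up as a linear program. Let x1 = kg of sunflower meal, x2 = kg of meat-and-bone meal, x3 = kg of sorghum.
min 0.35x1 + 0.86x2 + 0.36x3 with:
  68x1 + 327x2 + 16x3 ≤ 666   (ash)
  323x1 + 520x2 + 89x3 ≥ 1124   (crude protein)
  215x1 + 19x2 + 26x3 ≤ 321   (crude fibre)
  x2 ≤ 4.4
  x1 ≤ 3
  x1, x2, x3 ≥ 0.
The minimum-cost mix takes nothing from sorghum — only sunflower meal, meat-and-bone meal. Binding constraints: crude protein and crude fibre.
Solving gives x1 = 1.378, x2 = 1.306.
Hence cost = 0.35·1.378 + 0.86·1.306 = R1.6055.

R1.61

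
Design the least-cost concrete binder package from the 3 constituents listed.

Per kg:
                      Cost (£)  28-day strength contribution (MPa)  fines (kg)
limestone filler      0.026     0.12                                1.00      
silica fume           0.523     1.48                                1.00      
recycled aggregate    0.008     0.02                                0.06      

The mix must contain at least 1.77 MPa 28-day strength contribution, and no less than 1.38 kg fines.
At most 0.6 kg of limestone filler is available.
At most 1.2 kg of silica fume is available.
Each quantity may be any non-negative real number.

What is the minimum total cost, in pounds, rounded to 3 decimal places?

Let x1 = kg of limestone filler, x2 = kg of silica fume, x3 = kg of recycled aggregate.
Minimize 0.026x1 + 0.523x2 + 0.008x3 subject to:
  0.12x1 + 1.48x2 + 0.02x3 ≥ 1.77   (28-day strength contribution)
  1x1 + 1x2 + 0.06x3 ≥ 1.38   (fines)
  x1 ≤ 0.6
  x2 ≤ 1.2
  x1, x2, x3 ≥ 0.
The optimal basis is {limestone filler, silica fume}; recycled aggregate drops out. There the 28-day strength contribution and the limestone filler cap constraints are tight.
Optimal quantities: limestone filler = 0.6 kg, silica fume = 1.1473 kg.
Objective = 0.026·0.6 + 0.523·1.1473 = 0.61564.

£0.616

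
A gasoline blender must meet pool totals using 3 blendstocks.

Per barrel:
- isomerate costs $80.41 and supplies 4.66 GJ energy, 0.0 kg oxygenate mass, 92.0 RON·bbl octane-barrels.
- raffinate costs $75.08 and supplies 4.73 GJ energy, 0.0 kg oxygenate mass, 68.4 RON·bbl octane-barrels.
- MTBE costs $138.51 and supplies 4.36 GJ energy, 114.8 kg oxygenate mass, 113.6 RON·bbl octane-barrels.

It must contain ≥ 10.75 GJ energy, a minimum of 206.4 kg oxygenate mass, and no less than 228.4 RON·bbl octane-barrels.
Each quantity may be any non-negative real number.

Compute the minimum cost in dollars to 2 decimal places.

Treat it as an LP. Let x1 = barrels of isomerate, x2 = barrels of raffinate, x3 = barrels of MTBE.
Minimize 80.41x1 + 75.08x2 + 138.51x3 s.t.:
  4.66x1 + 4.73x2 + 4.36x3 ≥ 10.75   (energy)
  114.8x3 ≥ 206.4   (oxygenate mass)
  92x1 + 68.4x2 + 113.6x3 ≥ 228.4   (octane-barrels)
  x1, x2, x3 ≥ 0.
The minimum-cost mix takes nothing from isomerate — only raffinate, MTBE. Binding constraints: energy and oxygenate mass.
That vertex is x2 = 0.61546, x3 = 1.7979.
Cost = 75.08·0.61546 + 138.51·1.7979 = 295.2359.

$295.24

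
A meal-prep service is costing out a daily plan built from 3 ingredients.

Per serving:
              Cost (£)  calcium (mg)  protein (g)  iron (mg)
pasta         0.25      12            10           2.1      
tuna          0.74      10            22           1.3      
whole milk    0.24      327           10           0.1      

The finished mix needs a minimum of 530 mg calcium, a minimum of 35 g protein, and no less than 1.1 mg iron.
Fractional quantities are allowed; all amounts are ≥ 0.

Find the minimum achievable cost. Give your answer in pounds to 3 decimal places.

Set it up as a linear program. Let x1 = servings of pasta, x2 = servings of tuna, x3 = servings of whole milk.
Minimize 0.25x1 + 0.74x2 + 0.24x3 s.t.:
  12x1 + 10x2 + 327x3 ≥ 530   (calcium)
  10x1 + 22x2 + 10x3 ≥ 35   (protein)
  2.1x1 + 1.3x2 + 0.1x3 ≥ 1.1   (iron)
  x1, x2, x3 ≥ 0.
At the optimum only pasta, whole milk are positive (tuna = 0). There the protein and iron constraints are tight.
Solving gives x1 = 0.375, x3 = 3.125.
Total cost: 0.25·0.375 + 0.24·3.125 = 0.84375.

£0.844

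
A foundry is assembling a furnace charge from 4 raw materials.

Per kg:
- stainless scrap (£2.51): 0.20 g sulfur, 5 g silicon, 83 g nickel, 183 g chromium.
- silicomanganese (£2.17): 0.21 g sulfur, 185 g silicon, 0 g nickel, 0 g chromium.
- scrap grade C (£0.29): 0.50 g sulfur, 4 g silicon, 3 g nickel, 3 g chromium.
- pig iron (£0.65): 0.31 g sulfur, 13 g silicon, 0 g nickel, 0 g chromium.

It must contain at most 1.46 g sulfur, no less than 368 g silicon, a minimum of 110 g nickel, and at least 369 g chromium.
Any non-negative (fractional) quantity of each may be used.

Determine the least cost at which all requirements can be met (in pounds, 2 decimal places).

Treat it as an LP. Let x1 = kg of stainless scrap, x2 = kg of silicomanganese, x3 = kg of scrap grade C, x4 = kg of pig iron.
Minimize 2.51x1 + 2.17x2 + 0.29x3 + 0.65x4 with:
  0.2x1 + 0.21x2 + 0.5x3 + 0.31x4 ≤ 1.46   (sulfur)
  5x1 + 185x2 + 4x3 + 13x4 ≥ 368   (silicon)
  83x1 + 3x3 ≥ 110   (nickel)
  183x1 + 3x3 ≥ 369   (chromium)
  x1, x2, x3, x4 ≥ 0.
The minimum-cost mix takes nothing from scrap grade C, pig iron — only stainless scrap, silicomanganese. The silicon and chromium requirements are met with equality.
Solving gives x1 = 2.016, x2 = 1.935.
Cost = 2.51·2.016 + 2.17·1.935 = 9.2591.

£9.26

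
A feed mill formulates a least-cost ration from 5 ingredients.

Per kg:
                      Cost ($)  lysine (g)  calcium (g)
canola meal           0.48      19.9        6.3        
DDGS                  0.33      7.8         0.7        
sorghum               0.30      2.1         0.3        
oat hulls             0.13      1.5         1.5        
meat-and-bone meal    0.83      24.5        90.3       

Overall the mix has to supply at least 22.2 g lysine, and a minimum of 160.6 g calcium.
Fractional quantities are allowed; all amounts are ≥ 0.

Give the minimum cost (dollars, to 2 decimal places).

$1.48

Let x1 = kg of canola meal, x2 = kg of DDGS, x3 = kg of sorghum, x4 = kg of oat hulls, x5 = kg of meat-and-bone meal.
Minimize 0.48x1 + 0.33x2 + 0.3x3 + 0.13x4 + 0.83x5 with:
  19.9x1 + 7.8x2 + 2.1x3 + 1.5x4 + 24.5x5 ≥ 22.2   (lysine)
  6.3x1 + 0.7x2 + 0.3x3 + 1.5x4 + 90.3x5 ≥ 160.6   (calcium)
  x1, x2, x3, x4, x5 ≥ 0.
At the optimum only meat-and-bone meal is positive (canola meal, DDGS, sorghum, oat hulls = 0). Binding constraint: calcium.
That vertex is x5 = 1.779.
Hence cost = 0.83·1.779 = $1.4766.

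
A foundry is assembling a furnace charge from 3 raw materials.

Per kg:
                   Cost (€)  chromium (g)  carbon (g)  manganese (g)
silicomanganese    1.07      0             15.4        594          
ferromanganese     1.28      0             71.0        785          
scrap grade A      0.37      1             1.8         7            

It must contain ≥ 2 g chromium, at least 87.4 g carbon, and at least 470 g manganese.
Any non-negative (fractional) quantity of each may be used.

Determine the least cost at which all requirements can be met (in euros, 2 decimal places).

€2.25

This is a linear program. Let x1 = kg of silicomanganese, x2 = kg of ferromanganese, x3 = kg of scrap grade A.
Minimize 1.07x1 + 1.28x2 + 0.37x3 s.t.:
  1x3 ≥ 2   (chromium)
  15.4x1 + 71x2 + 1.8x3 ≥ 87.4   (carbon)
  594x1 + 785x2 + 7x3 ≥ 470   (manganese)
  x1, x2, x3 ≥ 0.
The minimum-cost mix takes nothing from silicomanganese — only ferromanganese, scrap grade A. The chromium and carbon requirements are met with equality.
That vertex is x2 = 1.18, x3 = 2.
Cost = 1.28·1.18 + 0.37·2 = 2.2504.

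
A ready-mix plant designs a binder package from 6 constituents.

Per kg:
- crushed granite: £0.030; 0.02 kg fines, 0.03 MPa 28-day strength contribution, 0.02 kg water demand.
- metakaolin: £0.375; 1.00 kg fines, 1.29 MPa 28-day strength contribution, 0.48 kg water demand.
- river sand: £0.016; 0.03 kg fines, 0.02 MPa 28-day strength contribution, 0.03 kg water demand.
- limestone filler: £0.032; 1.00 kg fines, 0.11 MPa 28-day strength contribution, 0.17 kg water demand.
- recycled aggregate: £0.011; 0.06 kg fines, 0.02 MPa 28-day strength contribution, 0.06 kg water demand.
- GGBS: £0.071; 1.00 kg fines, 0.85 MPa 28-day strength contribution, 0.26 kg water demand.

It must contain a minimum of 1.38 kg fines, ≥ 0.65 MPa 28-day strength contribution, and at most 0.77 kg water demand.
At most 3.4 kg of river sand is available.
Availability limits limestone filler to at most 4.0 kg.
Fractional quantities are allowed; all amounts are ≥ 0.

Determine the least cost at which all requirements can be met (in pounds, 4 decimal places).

This is a linear program. Let x1 = kg of crushed granite, x2 = kg of metakaolin, x3 = kg of river sand, x4 = kg of limestone filler, x5 = kg of recycled aggregate, x6 = kg of GGBS.
Minimize 0.03x1 + 0.375x2 + 0.016x3 + 0.032x4 + 0.011x5 + 0.071x6 s.t.:
  0.02x1 + 1x2 + 0.03x3 + 1x4 + 0.06x5 + 1x6 ≥ 1.38   (fines)
  0.03x1 + 1.29x2 + 0.02x3 + 0.11x4 + 0.02x5 + 0.85x6 ≥ 0.65   (28-day strength contribution)
  0.02x1 + 0.48x2 + 0.03x3 + 0.17x4 + 0.06x5 + 0.26x6 ≤ 0.77   (water demand)
  x3 ≤ 3.4
  x4 ≤ 4
  x1, x2, x3, x4, x5, x6 ≥ 0.
The optimal basis is {limestone filler, GGBS}; crushed granite, metakaolin, river sand, recycled aggregate drop out. Binding constraints: fines and 28-day strength contribution.
Optimal quantities: limestone filler = 0.7068 kg, GGBS = 0.6732 kg.
Objective = 0.032·0.7068 + 0.071·0.6732 = 0.070415.

£0.0704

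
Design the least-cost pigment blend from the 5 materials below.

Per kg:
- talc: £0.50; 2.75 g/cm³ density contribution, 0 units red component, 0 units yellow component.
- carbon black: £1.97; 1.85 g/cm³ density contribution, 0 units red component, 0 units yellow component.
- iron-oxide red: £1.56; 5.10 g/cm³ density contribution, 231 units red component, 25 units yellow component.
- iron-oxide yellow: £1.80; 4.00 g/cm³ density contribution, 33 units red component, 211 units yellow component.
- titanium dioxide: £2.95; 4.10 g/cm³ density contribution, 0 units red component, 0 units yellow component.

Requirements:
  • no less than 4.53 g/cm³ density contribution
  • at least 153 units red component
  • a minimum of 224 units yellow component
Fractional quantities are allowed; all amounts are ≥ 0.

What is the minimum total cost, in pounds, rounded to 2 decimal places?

£2.61

Treat it as an LP. Let x1 = kg of talc, x2 = kg of carbon black, x3 = kg of iron-oxide red, x4 = kg of iron-oxide yellow, x5 = kg of titanium dioxide.
Minimise 0.5x1 + 1.97x2 + 1.56x3 + 1.8x4 + 2.95x5 with:
  2.75x1 + 1.85x2 + 5.1x3 + 4x4 + 4.1x5 ≥ 4.53   (density contribution)
  231x3 + 33x4 ≥ 153   (red component)
  25x3 + 211x4 ≥ 224   (yellow component)
  x1, x2, x3, x4, x5 ≥ 0.
The optimal basis is {iron-oxide red, iron-oxide yellow}; talc, carbon black, titanium dioxide drop out. There the red component and yellow component constraints are tight.
Optimal quantities: iron-oxide red = 0.5195 kg, iron-oxide yellow = 1 kg.
Hence cost = 1.56·0.5195 + 1.8·1 = £2.6104.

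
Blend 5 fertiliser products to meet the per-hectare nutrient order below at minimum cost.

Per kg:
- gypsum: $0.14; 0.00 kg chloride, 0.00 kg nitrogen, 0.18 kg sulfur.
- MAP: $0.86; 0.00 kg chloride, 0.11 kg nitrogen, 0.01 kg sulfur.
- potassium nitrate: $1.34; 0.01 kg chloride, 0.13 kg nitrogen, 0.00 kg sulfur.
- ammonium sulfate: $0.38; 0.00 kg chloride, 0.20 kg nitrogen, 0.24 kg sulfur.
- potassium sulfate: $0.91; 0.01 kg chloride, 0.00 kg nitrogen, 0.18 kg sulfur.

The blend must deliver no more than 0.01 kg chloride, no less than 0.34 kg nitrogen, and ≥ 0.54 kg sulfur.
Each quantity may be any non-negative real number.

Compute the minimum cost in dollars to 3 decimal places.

Let x1 = kg of gypsum, x2 = kg of MAP, x3 = kg of potassium nitrate, x4 = kg of ammonium sulfate, x5 = kg of potassium sulfate.
min 0.14x1 + 0.86x2 + 1.34x3 + 0.38x4 + 0.91x5 s.t.:
  0.01x3 + 0.01x5 ≤ 0.01   (chloride)
  0.11x2 + 0.13x3 + 0.2x4 ≥ 0.34   (nitrogen)
  0.18x1 + 0.01x2 + 0.24x4 + 0.18x5 ≥ 0.54   (sulfur)
  x1, x2, x3, x4, x5 ≥ 0.
The optimal basis is {gypsum, ammonium sulfate}; MAP, potassium nitrate, potassium sulfate drop out. There the nitrogen and sulfur constraints are tight.
Solving gives x1 = 0.7333, x4 = 1.7.
Cost = 0.14·0.7333 + 0.38·1.7 = 0.74866.

$0.749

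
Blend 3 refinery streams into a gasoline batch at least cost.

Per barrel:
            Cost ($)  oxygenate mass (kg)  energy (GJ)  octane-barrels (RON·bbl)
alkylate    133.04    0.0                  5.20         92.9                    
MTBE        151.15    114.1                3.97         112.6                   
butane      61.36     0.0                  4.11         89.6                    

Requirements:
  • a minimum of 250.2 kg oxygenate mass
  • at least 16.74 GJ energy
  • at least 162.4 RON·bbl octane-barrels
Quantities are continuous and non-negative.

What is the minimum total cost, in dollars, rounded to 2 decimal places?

$451.39

Treat it as an LP. Let x1 = barrels of alkylate, x2 = barrels of MTBE, x3 = barrels of butane.
Minimize 133.04x1 + 151.15x2 + 61.36x3 with:
  114.1x2 ≥ 250.2   (oxygenate mass)
  5.2x1 + 3.97x2 + 4.11x3 ≥ 16.74   (energy)
  92.9x1 + 112.6x2 + 89.6x3 ≥ 162.4   (octane-barrels)
  x1, x2, x3 ≥ 0.
At the optimum only MTBE, butane are positive (alkylate = 0). The oxygenate mass and energy requirements are met with equality.
So MTBE = 2.1928 barrels, butane = 1.9549 barrels.
Hence cost = 151.15·2.1928 + 61.36·1.9549 = $451.3944.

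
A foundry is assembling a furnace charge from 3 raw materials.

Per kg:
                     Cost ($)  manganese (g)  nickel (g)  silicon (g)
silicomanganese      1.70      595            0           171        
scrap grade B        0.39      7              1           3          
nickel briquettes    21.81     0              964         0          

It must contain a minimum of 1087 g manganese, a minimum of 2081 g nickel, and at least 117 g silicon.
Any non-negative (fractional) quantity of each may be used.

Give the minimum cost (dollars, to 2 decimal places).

Let x1 = kg of silicomanganese, x2 = kg of scrap grade B, x3 = kg of nickel briquettes.
min 1.7x1 + 0.39x2 + 21.81x3 with:
  595x1 + 7x2 ≥ 1087   (manganese)
  1x2 + 964x3 ≥ 2081   (nickel)
  171x1 + 3x2 ≥ 117   (silicon)
  x1, x2, x3 ≥ 0.
The cheapest feasible vertex uses only silicomanganese, nickel briquettes; scrap grade B is not used. Binding constraints: manganese and nickel.
Solving gives x1 = 1.827, x3 = 2.159.
Objective = 1.7·1.827 + 21.81·2.159 = 50.1937.

$50.19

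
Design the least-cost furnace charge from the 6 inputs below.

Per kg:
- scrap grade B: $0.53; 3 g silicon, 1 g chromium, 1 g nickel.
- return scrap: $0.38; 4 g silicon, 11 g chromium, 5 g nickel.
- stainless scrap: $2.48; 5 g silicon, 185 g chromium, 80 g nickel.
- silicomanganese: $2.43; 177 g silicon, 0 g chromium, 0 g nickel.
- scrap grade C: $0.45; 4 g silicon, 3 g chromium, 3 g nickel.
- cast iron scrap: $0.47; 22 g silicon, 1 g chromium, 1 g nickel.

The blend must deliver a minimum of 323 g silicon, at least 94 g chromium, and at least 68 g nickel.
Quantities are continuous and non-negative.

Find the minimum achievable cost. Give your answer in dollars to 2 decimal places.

$6.48

This is a linear program. Let x1 = kg of scrap grade B, x2 = kg of return scrap, x3 = kg of stainless scrap, x4 = kg of silicomanganese, x5 = kg of scrap grade C, x6 = kg of cast iron scrap.
min 0.53x1 + 0.38x2 + 2.48x3 + 2.43x4 + 0.45x5 + 0.47x6 with:
  3x1 + 4x2 + 5x3 + 177x4 + 4x5 + 22x6 ≥ 323   (silicon)
  1x1 + 11x2 + 185x3 + 3x5 + 1x6 ≥ 94   (chromium)
  1x1 + 5x2 + 80x3 + 3x5 + 1x6 ≥ 68   (nickel)
  x1, x2, x3, x4, x5, x6 ≥ 0.
At the optimum only stainless scrap, silicomanganese are positive (scrap grade B, return scrap, scrap grade C, cast iron scrap = 0). Binding constraints: silicon and nickel.
So stainless scrap = 0.85 kg, silicomanganese = 1.801 kg.
Total cost: 2.48·0.85 + 2.43·1.801 = 6.4844.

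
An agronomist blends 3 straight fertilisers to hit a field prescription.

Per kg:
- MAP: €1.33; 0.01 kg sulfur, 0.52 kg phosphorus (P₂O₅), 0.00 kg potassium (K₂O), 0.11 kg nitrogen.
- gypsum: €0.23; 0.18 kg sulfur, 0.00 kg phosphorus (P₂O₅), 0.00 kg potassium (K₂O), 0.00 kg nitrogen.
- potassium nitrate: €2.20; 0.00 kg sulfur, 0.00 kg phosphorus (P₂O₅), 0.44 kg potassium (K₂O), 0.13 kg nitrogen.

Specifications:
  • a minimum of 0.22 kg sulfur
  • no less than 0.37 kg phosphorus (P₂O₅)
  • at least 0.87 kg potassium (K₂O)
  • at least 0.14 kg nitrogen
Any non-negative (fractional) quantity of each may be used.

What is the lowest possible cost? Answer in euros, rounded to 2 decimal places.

€5.57

Treat it as an LP. Let x1 = kg of MAP, x2 = kg of gypsum, x3 = kg of potassium nitrate.
min 1.33x1 + 0.23x2 + 2.2x3 subject to:
  0.01x1 + 0.18x2 ≥ 0.22   (sulfur)
  0.52x1 ≥ 0.37   (phosphorus (P₂O₅))
  0.44x3 ≥ 0.87   (potassium (K₂O))
  0.11x1 + 0.13x3 ≥ 0.14   (nitrogen)
  x1, x2, x3 ≥ 0.
The optimal mix uses every input. There the sulfur, phosphorus (P₂O₅), potassium (K₂O) constraints are tight.
So MAP = 0.7115 kg, gypsum = 1.183 kg, potassium nitrate = 1.977 kg.
Total cost: 1.33·0.7115 + 0.23·1.183 + 2.2·1.977 = 5.5678.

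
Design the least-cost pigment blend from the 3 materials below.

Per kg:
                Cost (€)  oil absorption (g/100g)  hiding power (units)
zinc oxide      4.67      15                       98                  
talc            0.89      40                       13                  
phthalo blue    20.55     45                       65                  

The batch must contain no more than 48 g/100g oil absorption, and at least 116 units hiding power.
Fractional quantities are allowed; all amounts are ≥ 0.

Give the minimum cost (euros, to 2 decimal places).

Let x1 = kg of zinc oxide, x2 = kg of talc, x3 = kg of phthalo blue.
Minimise 4.67x1 + 0.89x2 + 20.55x3 s.t.:
  15x1 + 40x2 + 45x3 ≤ 48   (oil absorption)
  98x1 + 13x2 + 65x3 ≥ 116   (hiding power)
  x1, x2, x3 ≥ 0.
The minimum-cost mix takes nothing from talc, phthalo blue — only zinc oxide. Binding constraint: hiding power.
So zinc oxide = 1.184 kg.
Total cost: 4.67·1.184 = 5.5293.

€5.53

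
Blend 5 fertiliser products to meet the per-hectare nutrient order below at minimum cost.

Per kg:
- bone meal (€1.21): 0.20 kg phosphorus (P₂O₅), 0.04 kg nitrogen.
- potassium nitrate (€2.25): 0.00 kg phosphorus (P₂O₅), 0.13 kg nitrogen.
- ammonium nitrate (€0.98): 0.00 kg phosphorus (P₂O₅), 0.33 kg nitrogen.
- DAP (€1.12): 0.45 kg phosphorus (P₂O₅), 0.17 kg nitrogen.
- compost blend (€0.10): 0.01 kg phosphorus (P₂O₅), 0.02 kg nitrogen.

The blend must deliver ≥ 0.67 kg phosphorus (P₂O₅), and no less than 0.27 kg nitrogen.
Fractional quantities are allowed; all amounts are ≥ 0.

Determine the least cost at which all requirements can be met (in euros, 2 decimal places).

Treat it as an LP. Let x1 = kg of bone meal, x2 = kg of potassium nitrate, x3 = kg of ammonium nitrate, x4 = kg of DAP, x5 = kg of compost blend.
Minimise 1.21x1 + 2.25x2 + 0.98x3 + 1.12x4 + 0.1x5 with:
  0.2x1 + 0.45x4 + 0.01x5 ≥ 0.67   (phosphorus (P₂O₅))
  0.04x1 + 0.13x2 + 0.33x3 + 0.17x4 + 0.02x5 ≥ 0.27   (nitrogen)
  x1, x2, x3, x4, x5 ≥ 0.
At the optimum only ammonium nitrate, DAP are positive (bone meal, potassium nitrate, compost blend = 0). There the phosphorus (P₂O₅) and nitrogen constraints are tight.
Solving gives x3 = 0.05118, x4 = 1.489.
Cost = 0.98·0.05118 + 1.12·1.489 = 1.7178.

€1.72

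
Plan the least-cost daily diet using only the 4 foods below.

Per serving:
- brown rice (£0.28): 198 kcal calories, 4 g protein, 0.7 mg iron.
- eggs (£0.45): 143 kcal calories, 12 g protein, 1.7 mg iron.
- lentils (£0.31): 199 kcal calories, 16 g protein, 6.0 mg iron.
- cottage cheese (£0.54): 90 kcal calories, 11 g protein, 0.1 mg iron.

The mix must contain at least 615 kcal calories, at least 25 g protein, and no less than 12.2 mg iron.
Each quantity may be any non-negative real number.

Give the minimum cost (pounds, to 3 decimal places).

This is a linear program. Let x1 = servings of brown rice, x2 = servings of eggs, x3 = servings of lentils, x4 = servings of cottage cheese.
Minimize 0.28x1 + 0.45x2 + 0.31x3 + 0.54x4 s.t.:
  198x1 + 143x2 + 199x3 + 90x4 ≥ 615   (calories)
  4x1 + 12x2 + 16x3 + 11x4 ≥ 25   (protein)
  0.7x1 + 1.7x2 + 6x3 + 0.1x4 ≥ 12.2   (iron)
  x1, x2, x3, x4 ≥ 0.
The minimum-cost mix takes nothing from eggs, cottage cheese — only brown rice, lentils. There the calories and iron constraints are tight.
Optimal quantities: brown rice = 1.204 servings, lentils = 1.893 servings.
Cost = 0.28·1.204 + 0.31·1.893 = 0.92395.

£0.924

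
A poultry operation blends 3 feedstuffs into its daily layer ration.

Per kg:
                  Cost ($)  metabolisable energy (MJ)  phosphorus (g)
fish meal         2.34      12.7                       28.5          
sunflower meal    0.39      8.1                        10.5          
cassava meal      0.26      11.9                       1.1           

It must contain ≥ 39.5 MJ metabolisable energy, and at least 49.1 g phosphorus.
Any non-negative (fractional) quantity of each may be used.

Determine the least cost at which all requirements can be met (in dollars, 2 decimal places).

Set it up as a linear program. Let x1 = kg of fish meal, x2 = kg of sunflower meal, x3 = kg of cassava meal.
Minimise 2.34x1 + 0.39x2 + 0.26x3 with:
  12.7x1 + 8.1x2 + 11.9x3 ≥ 39.5   (metabolisable energy)
  28.5x1 + 10.5x2 + 1.1x3 ≥ 49.1   (phosphorus)
  x1, x2, x3 ≥ 0.
The cheapest feasible vertex uses only sunflower meal, cassava meal; fish meal is not used. There the metabolisable energy and phosphorus constraints are tight.
Solving gives x2 = 4.661, x3 = 0.1468.
Hence cost = 0.39·4.661 + 0.26·0.1468 = $1.8560.

$1.86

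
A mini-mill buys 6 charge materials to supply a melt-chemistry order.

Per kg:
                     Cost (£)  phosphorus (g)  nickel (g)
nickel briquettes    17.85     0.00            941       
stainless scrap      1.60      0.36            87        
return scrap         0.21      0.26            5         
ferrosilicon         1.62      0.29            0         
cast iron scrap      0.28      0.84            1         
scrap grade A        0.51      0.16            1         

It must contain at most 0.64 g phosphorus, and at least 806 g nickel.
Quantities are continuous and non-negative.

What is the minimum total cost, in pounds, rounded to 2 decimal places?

£15.20

Set it up as a linear program. Let x1 = kg of nickel briquettes, x2 = kg of stainless scrap, x3 = kg of return scrap, x4 = kg of ferrosilicon, x5 = kg of cast iron scrap, x6 = kg of scrap grade A.
Minimize 17.85x1 + 1.6x2 + 0.21x3 + 1.62x4 + 0.28x5 + 0.51x6 with:
  0.36x2 + 0.26x3 + 0.29x4 + 0.84x5 + 0.16x6 ≤ 0.64   (phosphorus)
  941x1 + 87x2 + 5x3 + 1x5 + 1x6 ≥ 806   (nickel)
  x1, x2, x3, x4, x5, x6 ≥ 0.
The cheapest feasible vertex uses only nickel briquettes, stainless scrap; return scrap, ferrosilicon, cast iron scrap, scrap grade A are not used. Binding constraints: phosphorus and nickel.
So nickel briquettes = 0.6922 kg, stainless scrap = 1.778 kg.
Objective = 17.85·0.6922 + 1.6·1.778 = 15.2006.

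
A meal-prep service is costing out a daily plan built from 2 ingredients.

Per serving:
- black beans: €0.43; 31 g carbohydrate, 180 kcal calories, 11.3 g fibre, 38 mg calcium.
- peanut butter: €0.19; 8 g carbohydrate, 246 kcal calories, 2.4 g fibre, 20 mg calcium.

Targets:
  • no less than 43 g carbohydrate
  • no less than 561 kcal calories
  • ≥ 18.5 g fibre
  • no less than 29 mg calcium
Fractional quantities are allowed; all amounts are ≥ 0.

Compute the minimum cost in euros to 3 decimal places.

€0.830

Treat it as an LP. Let x1 = servings of black beans, x2 = servings of peanut butter.
min 0.43x1 + 0.19x2 s.t.:
  31x1 + 8x2 ≥ 43   (carbohydrate)
  180x1 + 246x2 ≥ 561   (calories)
  11.3x1 + 2.4x2 ≥ 18.5   (fibre)
  38x1 + 20x2 ≥ 29   (calcium)
  x1, x2 ≥ 0.
Both inputs are positive at the optimum. The calories and fibre requirements are met with equality.
That vertex is x1 = 1.3649, x2 = 1.2818.
Hence cost = 0.43·1.3649 + 0.19·1.2818 = €0.83045.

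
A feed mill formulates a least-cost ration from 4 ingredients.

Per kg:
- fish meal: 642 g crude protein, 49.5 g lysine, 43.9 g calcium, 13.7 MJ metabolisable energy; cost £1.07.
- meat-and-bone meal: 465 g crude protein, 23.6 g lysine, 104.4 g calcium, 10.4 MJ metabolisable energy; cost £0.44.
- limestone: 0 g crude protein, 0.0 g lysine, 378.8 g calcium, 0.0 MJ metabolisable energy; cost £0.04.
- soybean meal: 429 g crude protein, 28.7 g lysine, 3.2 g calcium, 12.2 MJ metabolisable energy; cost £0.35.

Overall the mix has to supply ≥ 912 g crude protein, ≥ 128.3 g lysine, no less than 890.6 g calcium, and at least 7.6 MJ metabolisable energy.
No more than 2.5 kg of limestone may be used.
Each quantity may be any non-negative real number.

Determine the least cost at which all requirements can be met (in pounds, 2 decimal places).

£1.66

Set it up as a linear program. Let x1 = kg of fish meal, x2 = kg of meat-and-bone meal, x3 = kg of limestone, x4 = kg of soybean meal.
min 1.07x1 + 0.44x2 + 0.04x3 + 0.35x4 subject to:
  642x1 + 465x2 + 429x4 ≥ 912   (crude protein)
  49.5x1 + 23.6x2 + 28.7x4 ≥ 128.3   (lysine)
  43.9x1 + 104.4x2 + 378.8x3 + 3.2x4 ≥ 890.6   (calcium)
  13.7x1 + 10.4x2 + 12.2x4 ≥ 7.6   (metabolisable energy)
  x3 ≤ 2.5
  x1, x2, x3, x4 ≥ 0.
At the optimum only limestone, soybean meal are positive (fish meal, meat-and-bone meal = 0). There the lysine and calcium constraints are tight.
That vertex is x3 = 2.313, x4 = 4.47.
Objective = 0.04·2.313 + 0.35·4.47 = 1.6570.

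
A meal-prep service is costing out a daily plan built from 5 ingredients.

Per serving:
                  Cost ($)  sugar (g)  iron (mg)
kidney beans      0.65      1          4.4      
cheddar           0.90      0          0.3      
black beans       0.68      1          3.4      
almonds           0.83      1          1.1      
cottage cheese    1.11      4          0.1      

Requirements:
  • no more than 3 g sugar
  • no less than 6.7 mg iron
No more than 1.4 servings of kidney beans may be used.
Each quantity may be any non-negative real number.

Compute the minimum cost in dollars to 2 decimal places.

$1.02

Set it up as a linear program. Let x1 = servings of kidney beans, x2 = servings of cheddar, x3 = servings of black beans, x4 = servings of almonds, x5 = servings of cottage cheese.
Minimize 0.65x1 + 0.9x2 + 0.68x3 + 0.83x4 + 1.11x5 s.t.:
  1x1 + 1x3 + 1x4 + 4x5 ≤ 3   (sugar)
  4.4x1 + 0.3x2 + 3.4x3 + 1.1x4 + 0.1x5 ≥ 6.7   (iron)
  x1 ≤ 1.4
  x1, x2, x3, x4, x5 ≥ 0.
The cheapest feasible vertex uses only kidney beans, black beans; cheddar, almonds, cottage cheese are not used. The iron and the kidney beans cap requirements are met with equality.
Optimal quantities: kidney beans = 1.4 servings, black beans = 0.1588 servings.
Hence cost = 0.65·1.4 + 0.68·0.1588 = $1.0180.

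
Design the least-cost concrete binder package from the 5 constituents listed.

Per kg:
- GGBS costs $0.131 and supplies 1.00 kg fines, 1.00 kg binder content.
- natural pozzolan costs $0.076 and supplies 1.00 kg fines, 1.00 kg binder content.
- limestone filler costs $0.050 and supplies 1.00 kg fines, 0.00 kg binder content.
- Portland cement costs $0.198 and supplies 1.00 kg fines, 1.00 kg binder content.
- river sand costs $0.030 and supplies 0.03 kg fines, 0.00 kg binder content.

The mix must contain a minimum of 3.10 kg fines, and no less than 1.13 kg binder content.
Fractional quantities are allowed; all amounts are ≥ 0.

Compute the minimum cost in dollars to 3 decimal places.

$0.184

This is a linear program. Let x1 = kg of GGBS, x2 = kg of natural pozzolan, x3 = kg of limestone filler, x4 = kg of Portland cement, x5 = kg of river sand.
min 0.131x1 + 0.076x2 + 0.05x3 + 0.198x4 + 0.03x5 subject to:
  1x1 + 1x2 + 1x3 + 1x4 + 0.03x5 ≥ 3.1   (fines)
  1x1 + 1x2 + 1x4 ≥ 1.13   (binder content)
  x1, x2, x3, x4, x5 ≥ 0.
The cheapest feasible vertex uses only natural pozzolan, limestone filler; GGBS, Portland cement, river sand are not used. There the fines and binder content constraints are tight.
That vertex is x2 = 1.13, x3 = 1.97.
Total cost: 0.076·1.13 + 0.05·1.97 = 0.18438.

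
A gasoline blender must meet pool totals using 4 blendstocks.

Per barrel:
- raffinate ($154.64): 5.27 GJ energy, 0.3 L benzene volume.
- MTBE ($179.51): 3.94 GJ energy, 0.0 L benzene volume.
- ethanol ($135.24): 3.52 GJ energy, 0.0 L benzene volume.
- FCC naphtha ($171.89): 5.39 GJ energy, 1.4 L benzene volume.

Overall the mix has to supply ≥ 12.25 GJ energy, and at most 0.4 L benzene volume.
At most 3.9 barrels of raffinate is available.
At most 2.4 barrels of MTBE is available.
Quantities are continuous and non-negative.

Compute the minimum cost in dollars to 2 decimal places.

$406.87

Set it up as a linear program. Let x1 = barrels of raffinate, x2 = barrels of MTBE, x3 = barrels of ethanol, x4 = barrels of FCC naphtha.
Minimize 154.64x1 + 179.51x2 + 135.24x3 + 171.89x4 s.t.:
  5.27x1 + 3.94x2 + 3.52x3 + 5.39x4 ≥ 12.25   (energy)
  0.3x1 + 1.4x4 ≤ 0.4   (benzene volume)
  x1 ≤ 3.9
  x2 ≤ 2.4
  x1, x2, x3, x4 ≥ 0.
The minimum-cost mix takes nothing from MTBE, FCC naphtha — only raffinate, ethanol. The energy and benzene volume requirements are met with equality.
Optimal quantities: raffinate = 1.33333 barrels, ethanol = 1.4839 barrels.
Cost = 154.64·1.33333 + 135.24·1.4839 = 406.8688.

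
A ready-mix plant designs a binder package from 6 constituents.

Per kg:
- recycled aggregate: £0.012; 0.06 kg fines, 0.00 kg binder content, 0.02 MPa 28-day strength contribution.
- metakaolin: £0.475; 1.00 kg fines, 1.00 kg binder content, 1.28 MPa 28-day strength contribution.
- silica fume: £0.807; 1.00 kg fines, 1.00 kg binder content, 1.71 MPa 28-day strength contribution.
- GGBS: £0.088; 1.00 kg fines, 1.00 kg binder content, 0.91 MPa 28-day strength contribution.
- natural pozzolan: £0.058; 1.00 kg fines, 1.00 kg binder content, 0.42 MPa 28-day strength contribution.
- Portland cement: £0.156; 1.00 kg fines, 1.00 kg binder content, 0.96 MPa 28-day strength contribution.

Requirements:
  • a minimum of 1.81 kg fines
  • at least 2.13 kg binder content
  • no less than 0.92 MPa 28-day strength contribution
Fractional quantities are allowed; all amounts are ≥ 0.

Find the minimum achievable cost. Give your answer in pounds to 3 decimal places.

£0.125

Treat it as an LP. Let x1 = kg of recycled aggregate, x2 = kg of metakaolin, x3 = kg of silica fume, x4 = kg of GGBS, x5 = kg of natural pozzolan, x6 = kg of Portland cement.
Minimise 0.012x1 + 0.475x2 + 0.807x3 + 0.088x4 + 0.058x5 + 0.156x6 s.t.:
  0.06x1 + 1x2 + 1x3 + 1x4 + 1x5 + 1x6 ≥ 1.81   (fines)
  1x2 + 1x3 + 1x4 + 1x5 + 1x6 ≥ 2.13   (binder content)
  0.02x1 + 1.28x2 + 1.71x3 + 0.91x4 + 0.42x5 + 0.96x6 ≥ 0.92   (28-day strength contribution)
  x1, x2, x3, x4, x5, x6 ≥ 0.
At the optimum only GGBS, natural pozzolan are positive (recycled aggregate, metakaolin, silica fume, Portland cement = 0). There the binder content and 28-day strength contribution constraints are tight.
That vertex is x4 = 0.05184, x5 = 2.078.
Cost = 0.088·0.05184 + 0.058·2.078 = 0.12509.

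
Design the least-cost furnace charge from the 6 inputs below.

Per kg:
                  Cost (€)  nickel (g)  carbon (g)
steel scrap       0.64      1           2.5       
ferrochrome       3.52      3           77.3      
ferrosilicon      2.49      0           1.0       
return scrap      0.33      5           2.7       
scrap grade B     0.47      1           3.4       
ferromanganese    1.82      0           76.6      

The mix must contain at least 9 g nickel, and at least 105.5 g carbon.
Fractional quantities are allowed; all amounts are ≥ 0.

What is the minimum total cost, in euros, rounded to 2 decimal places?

€2.99

This is a linear program. Let x1 = kg of steel scrap, x2 = kg of ferrochrome, x3 = kg of ferrosilicon, x4 = kg of return scrap, x5 = kg of scrap grade B, x6 = kg of ferromanganese.
min 0.64x1 + 3.52x2 + 2.49x3 + 0.33x4 + 0.47x5 + 1.82x6 s.t.:
  1x1 + 3x2 + 5x4 + 1x5 ≥ 9   (nickel)
  2.5x1 + 77.3x2 + 1x3 + 2.7x4 + 3.4x5 + 76.6x6 ≥ 105.5   (carbon)
  x1, x2, x3, x4, x5, x6 ≥ 0.
The minimum-cost mix takes nothing from steel scrap, ferrochrome, ferrosilicon, scrap grade B — only return scrap, ferromanganese. There the nickel and carbon constraints are tight.
Solving gives x4 = 1.8, x6 = 1.314.
Hence cost = 0.33·1.8 + 1.82·1.314 = €2.9855.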